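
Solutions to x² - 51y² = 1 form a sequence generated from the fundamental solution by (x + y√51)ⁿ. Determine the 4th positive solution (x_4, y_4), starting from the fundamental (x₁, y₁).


Step 1: Find the fundamental solution (x₁, y₁) of x² - 51y² = 1.
  Expand √51 as a continued fraction. a₀ = ⌊√51⌋ = 7; iterate m_{k+1} = d_k·a_k − m_k, d_{k+1} = (51 − m_{k+1}²)/d_k, a_{k+1} = ⌊(a₀ + m_{k+1})/d_{k+1}⌋ (starting m₀ = 0, d₀ = 1), with convergents p_k = a_k·p_{k-1} + p_{k-2}, q_k = a_k·q_{k-1} + q_{k-2} (p₋₁ = 1, q₋₁ = 0):
  k = 0: a₀ = 7; p₀/q₀ = 7/1; p₀² − 51·q₀² = 49 − 51 = -2.
  k = 1: m = 7, d = 2, a = ⌊(7 + 7)/2⌋ = 7; p/q = (7·7 + 1)/(7·1 + 0) = 50/7; p² − 51·q² = 2500 − 2499 = 1.
  The first convergent with p² − 51·q² = 1 gives the fundamental solution (x₁, y₁) = (50, 7).
Step 2: Apply the recurrence (x_{n+1}, y_{n+1}) = (x₁x_n + 51y₁y_n, x₁y_n + y₁x_n) repeatedly.
  From (x_1, y_1) = (50, 7): x_2 = 50·50 + 51·7·7 = 4999; y_2 = 50·7 + 7·50 = 700.
  From (x_2, y_2) = (4999, 700): x_3 = 50·4999 + 51·7·700 = 499850; y_3 = 50·700 + 7·4999 = 69993.
  From (x_3, y_3) = (499850, 69993): x_4 = 50·499850 + 51·7·69993 = 49980001; y_4 = 50·69993 + 7·499850 = 6998600.
Step 3: Verify x_4² - 51·y_4² = 2498000499960001 - 2498000499960000 = 1 (should be 1). ✓

(x_1, y_1) = (50, 7); (x_4, y_4) = (49980001, 6998600).


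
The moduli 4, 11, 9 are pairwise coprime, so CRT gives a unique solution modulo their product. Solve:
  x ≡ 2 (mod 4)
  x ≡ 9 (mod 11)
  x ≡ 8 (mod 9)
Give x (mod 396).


Moduli 4, 11, 9 are pairwise coprime; by CRT there is a unique solution modulo M = 4 · 11 · 9 = 396.
Solve pairwise, accumulating the modulus:
  Start with x ≡ 2 (mod 4).
  Combine with x ≡ 9 (mod 11): since gcd(4, 11) = 1, we get a unique residue mod 44.
    Write x = 2 + 4·t and substitute into x ≡ 9 (mod 11): 4·t ≡ 9 − 2 = 7 (mod 11).
    The inverse of 4 mod 11 is 3 (since 4·3 = 12 = 1·11 + 1), so t ≡ 3·7 = 21 ≡ 10 (mod 11).
    Then x = 2 + 4·10 = 42, valid modulo lcm(4, 11) = 44: x ≡ 42 (mod 44).
  Combine with x ≡ 8 (mod 9): since gcd(44, 9) = 1, we get a unique residue mod 396.
    Write x = 42 + 44·t and substitute into x ≡ 8 (mod 9): 44·t ≡ 8 − 42 = -34 (mod 9).
    Reduce coefficients mod 9: 8·t ≡ 2 (mod 9).
    The inverse of 8 mod 9 is 8 (since 8·8 = 64 = 7·9 + 1), so t ≡ 8·2 = 16 ≡ 7 (mod 9).
    Then x = 42 + 44·7 = 350, valid modulo lcm(44, 9) = 396: x ≡ 350 (mod 396).
Verify: 350 mod 4 = 2 ✓, 350 mod 11 = 9 ✓, 350 mod 9 = 8 ✓.

x ≡ 350 (mod 396).


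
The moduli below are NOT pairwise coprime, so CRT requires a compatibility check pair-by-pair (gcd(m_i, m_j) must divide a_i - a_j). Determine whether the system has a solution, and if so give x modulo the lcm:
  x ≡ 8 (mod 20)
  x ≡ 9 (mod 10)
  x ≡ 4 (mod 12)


Moduli 20, 10, 12 are not pairwise coprime, so CRT works modulo lcm(m_i) when all pairwise compatibility conditions hold.
Pairwise compatibility: gcd(m_i, m_j) must divide a_i - a_j for every pair.
Merge one congruence at a time:
  Start: x ≡ 8 (mod 20).
  Combine with x ≡ 9 (mod 10): gcd(20, 10) = 10, and 9 - 8 = 1 is NOT divisible by 10.
    ⇒ system is inconsistent (no integer solution).

No solution (the system is inconsistent).


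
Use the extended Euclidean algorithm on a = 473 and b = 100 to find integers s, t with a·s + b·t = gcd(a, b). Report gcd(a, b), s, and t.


Euclidean algorithm on (473, 100) — divide until remainder is 0:
  473 = 4 · 100 + 73
  100 = 1 · 73 + 27
  73 = 2 · 27 + 19
  27 = 1 · 19 + 8
  19 = 2 · 8 + 3
  8 = 2 · 3 + 2
  3 = 1 · 2 + 1
  2 = 2 · 1 + 0
gcd(473, 100) = 1.
Track Bezout coefficients alongside the remainders: start with r₀ = 473 = a·1 + b·0 (s = 1, t = 0) and r₁ = 100 = a·0 + b·1 (s = 0, t = 1); each new remainder r_{k+1} = r_{k-1} − q_k·r_k inherits s_{k+1} = s_{k-1} − q_k·s_k, t_{k+1} = t_{k-1} − q_k·t_k, so r_k = a·s_k + b·t_k at every step:
  q = 4: r = 73, s = 1 − 4·0 = 1, t = 0 − 4·1 = -4  (check: 473·1 + 100·(-4) = 73)
  q = 1: r = 27, s = 0 − 1·1 = -1, t = 1 − 1·(-4) = 5  (check: 473·(-1) + 100·5 = 27)
  q = 2: r = 19, s = 1 − 2·(-1) = 3, t = -4 − 2·5 = -14  (check: 473·3 + 100·(-14) = 19)
  q = 1: r = 8, s = -1 − 1·3 = -4, t = 5 − 1·(-14) = 19  (check: 473·(-4) + 100·19 = 8)
  q = 2: r = 3, s = 3 − 2·(-4) = 11, t = -14 − 2·19 = -52  (check: 473·11 + 100·(-52) = 3)
  q = 2: r = 2, s = -4 − 2·11 = -26, t = 19 − 2·(-52) = 123  (check: 473·(-26) + 100·123 = 2)
  q = 1: r = 1, s = 11 − 1·(-26) = 37, t = -52 − 1·123 = -175  (check: 473·37 + 100·(-175) = 1)
The row with r = 1 (the gcd) gives the Bezout coefficients s = 37, t = -175.
Result: 473 · (37) + 100 · (-175) = 1.

gcd(473, 100) = 1; s = 37, t = -175 (check: 473·37 + 100·(-175) = 1).


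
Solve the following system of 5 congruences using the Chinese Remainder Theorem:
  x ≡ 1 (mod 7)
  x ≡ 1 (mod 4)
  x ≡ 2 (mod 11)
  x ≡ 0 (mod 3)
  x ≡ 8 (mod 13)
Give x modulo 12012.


Product of moduli M = 7 · 4 · 11 · 3 · 13 = 12012.
Merge one congruence at a time:
  Start: x ≡ 1 (mod 7).
  Combine with x ≡ 1 (mod 4); new modulus lcm = 28.
    Write x = 1 + 7·t and substitute into x ≡ 1 (mod 4): 7·t ≡ 1 − 1 = 0 (mod 4).
    Reduce coefficients mod 4: 3·t ≡ 0 (mod 4).
    The inverse of 3 mod 4 is 3 (since 3·3 = 9 = 2·4 + 1), so t ≡ 3·0 = 0 ≡ 0 (mod 4).
    Then x = 1 + 7·0 = 1, valid modulo lcm(7, 4) = 28: x ≡ 1 (mod 28).
  Combine with x ≡ 2 (mod 11); new modulus lcm = 308.
    Write x = 1 + 28·t and substitute into x ≡ 2 (mod 11): 28·t ≡ 2 − 1 = 1 (mod 11).
    Reduce coefficients mod 11: 6·t ≡ 1 (mod 11).
    The inverse of 6 mod 11 is 2 (since 6·2 = 12 = 1·11 + 1), so t ≡ 2·1 = 2 ≡ 2 (mod 11).
    Then x = 1 + 28·2 = 57, valid modulo lcm(28, 11) = 308: x ≡ 57 (mod 308).
  Combine with x ≡ 0 (mod 3); new modulus lcm = 924.
    Write x = 57 + 308·t and substitute into x ≡ 0 (mod 3): 308·t ≡ 0 − 57 = -57 (mod 3).
    Reduce coefficients mod 3: 2·t ≡ 0 (mod 3).
    The inverse of 2 mod 3 is 2 (since 2·2 = 4 = 1·3 + 1), so t ≡ 2·0 = 0 ≡ 0 (mod 3).
    Then x = 57 + 308·0 = 57, valid modulo lcm(308, 3) = 924: x ≡ 57 (mod 924).
  Combine with x ≡ 8 (mod 13); new modulus lcm = 12012.
    Write x = 57 + 924·t and substitute into x ≡ 8 (mod 13): 924·t ≡ 8 − 57 = -49 (mod 13).
    Reduce coefficients mod 13: 1·t ≡ 3 (mod 13).
    So t ≡ 3 (mod 13).
    Then x = 57 + 924·3 = 2829, valid modulo lcm(924, 13) = 12012: x ≡ 2829 (mod 12012).
Verify against each original: 2829 mod 7 = 1, 2829 mod 4 = 1, 2829 mod 11 = 2, 2829 mod 3 = 0, 2829 mod 13 = 8.

x ≡ 2829 (mod 12012).


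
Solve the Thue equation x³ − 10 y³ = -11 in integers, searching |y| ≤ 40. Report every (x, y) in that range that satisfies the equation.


The equation is x³ - 10y³ = -11. For fixed y, x³ = 10·y³ − 11, so a solution requires the RHS to be a perfect cube.
Strategy: iterate y from -40 to 40, compute RHS = 10·y³ − 11, and check whether it is a (positive or negative) perfect cube.
Check small values of y:
  y = 0: RHS = -11 is not a perfect cube.
  y = 1: RHS = -1 = (-1)³ ⇒ x = -1 works.
  y = -1: RHS = -21 is not a perfect cube.
  y = 2: RHS = 69 is not a perfect cube.
  y = -2: RHS = -91 is not a perfect cube.
  y = 3: RHS = 259 is not a perfect cube.
  y = -3: RHS = -281 is not a perfect cube.
Continuing the search up to |y| = 40 finds no further solutions beyond those listed.
Collected solutions: (-1, 1).

Solutions (with |y| ≤ 40): (-1, 1).


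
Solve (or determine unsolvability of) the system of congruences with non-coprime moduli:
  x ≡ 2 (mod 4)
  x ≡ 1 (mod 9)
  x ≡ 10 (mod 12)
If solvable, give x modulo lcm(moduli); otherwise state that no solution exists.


Moduli 4, 9, 12 are not pairwise coprime, so CRT works modulo lcm(m_i) when all pairwise compatibility conditions hold.
Pairwise compatibility: gcd(m_i, m_j) must divide a_i - a_j for every pair.
Merge one congruence at a time:
  Start: x ≡ 2 (mod 4).
  Combine with x ≡ 1 (mod 9): gcd(4, 9) = 1; 1 - 2 = -1, which IS divisible by 1, so compatible.
    Write x = 2 + 4·t and substitute into x ≡ 1 (mod 9): 4·t ≡ 1 − 2 = -1 (mod 9).
    Reduce coefficients mod 9: 4·t ≡ 8 (mod 9).
    The inverse of 4 mod 9 is 7 (since 4·7 = 28 = 3·9 + 1), so t ≡ 7·8 = 56 ≡ 2 (mod 9).
    Then x = 2 + 4·2 = 10, valid modulo lcm(4, 9) = 36: x ≡ 10 (mod 36).
  Combine with x ≡ 10 (mod 12): gcd(36, 12) = 12; 10 - 10 = 0, which IS divisible by 12, so compatible.
    Write x = 10 + 36·t and substitute into x ≡ 10 (mod 12): 36·t ≡ 10 − 10 = 0 (mod 12).
    Divide the congruence (and modulus) by g = 12: 3·t ≡ 0 (mod 1).
    Modulo 1 every t works; take t = 0.
    Then x = 10 + 36·0 = 10, valid modulo lcm(36, 12) = 36: x ≡ 10 (mod 36).
Verify: 10 mod 4 = 2, 10 mod 9 = 1, 10 mod 12 = 10.

x ≡ 10 (mod 36).


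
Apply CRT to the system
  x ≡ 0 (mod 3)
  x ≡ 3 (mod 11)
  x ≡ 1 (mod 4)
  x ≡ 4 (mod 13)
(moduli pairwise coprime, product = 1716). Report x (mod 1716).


Product of moduli M = 3 · 11 · 4 · 13 = 1716.
Merge one congruence at a time:
  Start: x ≡ 0 (mod 3).
  Combine with x ≡ 3 (mod 11); new modulus lcm = 33.
    Write x = 0 + 3·t and substitute into x ≡ 3 (mod 11): 3·t ≡ 3 − 0 = 3 (mod 11).
    The inverse of 3 mod 11 is 4 (since 3·4 = 12 = 1·11 + 1), so t ≡ 4·3 = 12 ≡ 1 (mod 11).
    Then x = 0 + 3·1 = 3, valid modulo lcm(3, 11) = 33: x ≡ 3 (mod 33).
  Combine with x ≡ 1 (mod 4); new modulus lcm = 132.
    Write x = 3 + 33·t and substitute into x ≡ 1 (mod 4): 33·t ≡ 1 − 3 = -2 (mod 4).
    Reduce coefficients mod 4: 1·t ≡ 2 (mod 4).
    So t ≡ 2 (mod 4).
    Then x = 3 + 33·2 = 69, valid modulo lcm(33, 4) = 132: x ≡ 69 (mod 132).
  Combine with x ≡ 4 (mod 13); new modulus lcm = 1716.
    Write x = 69 + 132·t and substitute into x ≡ 4 (mod 13): 132·t ≡ 4 − 69 = -65 (mod 13).
    Reduce coefficients mod 13: 2·t ≡ 0 (mod 13).
    The inverse of 2 mod 13 is 7 (since 2·7 = 14 = 1·13 + 1), so t ≡ 7·0 = 0 ≡ 0 (mod 13).
    Then x = 69 + 132·0 = 69, valid modulo lcm(132, 13) = 1716: x ≡ 69 (mod 1716).
Verify against each original: 69 mod 3 = 0, 69 mod 11 = 3, 69 mod 4 = 1, 69 mod 13 = 4.

x ≡ 69 (mod 1716).


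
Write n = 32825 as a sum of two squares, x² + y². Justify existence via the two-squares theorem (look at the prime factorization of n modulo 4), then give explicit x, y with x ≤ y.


Step 1: Factor n = 32825 = 5^2 · 13 · 101.
Step 2: Check the mod-4 condition on each prime factor: 5 ≡ 1 (mod 4), exponent 2; 13 ≡ 1 (mod 4), exponent 1; 101 ≡ 1 (mod 4), exponent 1.
All primes ≡ 3 (mod 4) appear to even exponent (or don't appear), so by the two-squares theorem n IS expressible as a sum of two squares.
Step 3: Build a representation. Group n = k² · m with k = 5 and m = 13 · 101 = 1313 (a product of primes ≡ 1 (mod 4)); a representation of m scales to one of n via (k·x)² + (k·y)² = k²(x² + y²). Each prime p ≡ 1 (mod 4) is itself a sum of two squares; find a² by testing p − a² for a perfect square:
  13: 13 − 1² = 12, 13 − 2² = 9 = 3² ⇒ 13 = 2² + 3².
  101: 101 − 1² = 100 = 10² ⇒ 101 = 1² + 10².
  Combine using the Brahmagupta–Fibonacci identity (a² + b²)(c² + d²) = (ac − bd)² + (ad + bc)² = (ac + bd)² + (ad − bc)²:
  13 · 101 = 1313: from (2² + 3²)(1² + 10²), take (2·1 − 3·10, 2·10 + 3·1) = (2 − 30, 20 + 3) = (-28, 23); dropping signs (only squares matter) gives (28, 23); check 28² + 23² = 784 + 529 = 1313 ✓.
  Scale by k = 5: (5·28, 5·23) = (140, 115).
Step 4: Order so x ≤ y and verify: 115² + 140² = 13225 + 19600 = 32825 = n. ✓

n = 32825 = 115² + 140² (one valid representation with x ≤ y).


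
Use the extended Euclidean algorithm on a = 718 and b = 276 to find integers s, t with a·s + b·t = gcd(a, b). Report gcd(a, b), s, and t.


Euclidean algorithm on (718, 276) — divide until remainder is 0:
  718 = 2 · 276 + 166
  276 = 1 · 166 + 110
  166 = 1 · 110 + 56
  110 = 1 · 56 + 54
  56 = 1 · 54 + 2
  54 = 27 · 2 + 0
gcd(718, 276) = 2.
Track Bezout coefficients alongside the remainders: start with r₀ = 718 = a·1 + b·0 (s = 1, t = 0) and r₁ = 276 = a·0 + b·1 (s = 0, t = 1); each new remainder r_{k+1} = r_{k-1} − q_k·r_k inherits s_{k+1} = s_{k-1} − q_k·s_k, t_{k+1} = t_{k-1} − q_k·t_k, so r_k = a·s_k + b·t_k at every step:
  q = 2: r = 166, s = 1 − 2·0 = 1, t = 0 − 2·1 = -2  (check: 718·1 + 276·(-2) = 166)
  q = 1: r = 110, s = 0 − 1·1 = -1, t = 1 − 1·(-2) = 3  (check: 718·(-1) + 276·3 = 110)
  q = 1: r = 56, s = 1 − 1·(-1) = 2, t = -2 − 1·3 = -5  (check: 718·2 + 276·(-5) = 56)
  q = 1: r = 54, s = -1 − 1·2 = -3, t = 3 − 1·(-5) = 8  (check: 718·(-3) + 276·8 = 54)
  q = 1: r = 2, s = 2 − 1·(-3) = 5, t = -5 − 1·8 = -13  (check: 718·5 + 276·(-13) = 2)
The row with r = 2 (the gcd) gives the Bezout coefficients s = 5, t = -13.
Result: 718 · (5) + 276 · (-13) = 2.

gcd(718, 276) = 2; s = 5, t = -13 (check: 718·5 + 276·(-13) = 2).


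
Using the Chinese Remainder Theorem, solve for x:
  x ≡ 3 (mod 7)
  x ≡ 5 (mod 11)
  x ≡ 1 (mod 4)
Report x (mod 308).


Moduli 7, 11, 4 are pairwise coprime; by CRT there is a unique solution modulo M = 7 · 11 · 4 = 308.
Solve pairwise, accumulating the modulus:
  Start with x ≡ 3 (mod 7).
  Combine with x ≡ 5 (mod 11): since gcd(7, 11) = 1, we get a unique residue mod 77.
    Write x = 3 + 7·t and substitute into x ≡ 5 (mod 11): 7·t ≡ 5 − 3 = 2 (mod 11).
    The inverse of 7 mod 11 is 8 (since 7·8 = 56 = 5·11 + 1), so t ≡ 8·2 = 16 ≡ 5 (mod 11).
    Then x = 3 + 7·5 = 38, valid modulo lcm(7, 11) = 77: x ≡ 38 (mod 77).
  Combine with x ≡ 1 (mod 4): since gcd(77, 4) = 1, we get a unique residue mod 308.
    Write x = 38 + 77·t and substitute into x ≡ 1 (mod 4): 77·t ≡ 1 − 38 = -37 (mod 4).
    Reduce coefficients mod 4: 1·t ≡ 3 (mod 4).
    So t ≡ 3 (mod 4).
    Then x = 38 + 77·3 = 269, valid modulo lcm(77, 4) = 308: x ≡ 269 (mod 308).
Verify: 269 mod 7 = 3 ✓, 269 mod 11 = 5 ✓, 269 mod 4 = 1 ✓.

x ≡ 269 (mod 308).


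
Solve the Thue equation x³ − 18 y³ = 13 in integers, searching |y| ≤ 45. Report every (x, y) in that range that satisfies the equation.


The equation is x³ - 18y³ = 13. For fixed y, x³ = 18·y³ + 13, so a solution requires the RHS to be a perfect cube.
Strategy: iterate y from -45 to 45, compute RHS = 18·y³ + 13, and check whether it is a (positive or negative) perfect cube.
Check small values of y:
  y = 0: RHS = 13 is not a perfect cube.
  y = 1: RHS = 31 is not a perfect cube.
  y = -1: RHS = -5 is not a perfect cube.
  y = 2: RHS = 157 is not a perfect cube.
  y = -2: RHS = -131 is not a perfect cube.
  y = 3: RHS = 499 is not a perfect cube.
  y = -3: RHS = -473 is not a perfect cube.
Continuing the search up to |y| = 45 finds no solutions either.
No (x, y) in the scanned range satisfies the equation.

No integer solutions with |y| ≤ 45.


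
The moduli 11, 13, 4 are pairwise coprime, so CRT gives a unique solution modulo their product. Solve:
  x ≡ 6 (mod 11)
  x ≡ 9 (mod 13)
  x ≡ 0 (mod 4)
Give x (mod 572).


Moduli 11, 13, 4 are pairwise coprime; by CRT there is a unique solution modulo M = 11 · 13 · 4 = 572.
Solve pairwise, accumulating the modulus:
  Start with x ≡ 6 (mod 11).
  Combine with x ≡ 9 (mod 13): since gcd(11, 13) = 1, we get a unique residue mod 143.
    Write x = 6 + 11·t and substitute into x ≡ 9 (mod 13): 11·t ≡ 9 − 6 = 3 (mod 13).
    The inverse of 11 mod 13 is 6 (since 11·6 = 66 = 5·13 + 1), so t ≡ 6·3 = 18 ≡ 5 (mod 13).
    Then x = 6 + 11·5 = 61, valid modulo lcm(11, 13) = 143: x ≡ 61 (mod 143).
  Combine with x ≡ 0 (mod 4): since gcd(143, 4) = 1, we get a unique residue mod 572.
    Write x = 61 + 143·t and substitute into x ≡ 0 (mod 4): 143·t ≡ 0 − 61 = -61 (mod 4).
    Reduce coefficients mod 4: 3·t ≡ 3 (mod 4).
    The inverse of 3 mod 4 is 3 (since 3·3 = 9 = 2·4 + 1), so t ≡ 3·3 = 9 ≡ 1 (mod 4).
    Then x = 61 + 143·1 = 204, valid modulo lcm(143, 4) = 572: x ≡ 204 (mod 572).
Verify: 204 mod 11 = 6 ✓, 204 mod 13 = 9 ✓, 204 mod 4 = 0 ✓.

x ≡ 204 (mod 572).


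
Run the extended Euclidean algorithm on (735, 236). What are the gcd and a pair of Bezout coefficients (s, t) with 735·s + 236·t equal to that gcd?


Euclidean algorithm on (735, 236) — divide until remainder is 0:
  735 = 3 · 236 + 27
  236 = 8 · 27 + 20
  27 = 1 · 20 + 7
  20 = 2 · 7 + 6
  7 = 1 · 6 + 1
  6 = 6 · 1 + 0
gcd(735, 236) = 1.
Track Bezout coefficients alongside the remainders: start with r₀ = 735 = a·1 + b·0 (s = 1, t = 0) and r₁ = 236 = a·0 + b·1 (s = 0, t = 1); each new remainder r_{k+1} = r_{k-1} − q_k·r_k inherits s_{k+1} = s_{k-1} − q_k·s_k, t_{k+1} = t_{k-1} − q_k·t_k, so r_k = a·s_k + b·t_k at every step:
  q = 3: r = 27, s = 1 − 3·0 = 1, t = 0 − 3·1 = -3  (check: 735·1 + 236·(-3) = 27)
  q = 8: r = 20, s = 0 − 8·1 = -8, t = 1 − 8·(-3) = 25  (check: 735·(-8) + 236·25 = 20)
  q = 1: r = 7, s = 1 − 1·(-8) = 9, t = -3 − 1·25 = -28  (check: 735·9 + 236·(-28) = 7)
  q = 2: r = 6, s = -8 − 2·9 = -26, t = 25 − 2·(-28) = 81  (check: 735·(-26) + 236·81 = 6)
  q = 1: r = 1, s = 9 − 1·(-26) = 35, t = -28 − 1·81 = -109  (check: 735·35 + 236·(-109) = 1)
The row with r = 1 (the gcd) gives the Bezout coefficients s = 35, t = -109.
Result: 735 · (35) + 236 · (-109) = 1.

gcd(735, 236) = 1; s = 35, t = -109 (check: 735·35 + 236·(-109) = 1).


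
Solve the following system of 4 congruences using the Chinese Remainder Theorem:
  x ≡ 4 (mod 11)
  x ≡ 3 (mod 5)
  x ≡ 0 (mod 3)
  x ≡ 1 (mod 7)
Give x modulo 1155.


Product of moduli M = 11 · 5 · 3 · 7 = 1155.
Merge one congruence at a time:
  Start: x ≡ 4 (mod 11).
  Combine with x ≡ 3 (mod 5); new modulus lcm = 55.
    Write x = 4 + 11·t and substitute into x ≡ 3 (mod 5): 11·t ≡ 3 − 4 = -1 (mod 5).
    Reduce coefficients mod 5: 1·t ≡ 4 (mod 5).
    So t ≡ 4 (mod 5).
    Then x = 4 + 11·4 = 48, valid modulo lcm(11, 5) = 55: x ≡ 48 (mod 55).
  Combine with x ≡ 0 (mod 3); new modulus lcm = 165.
    Write x = 48 + 55·t and substitute into x ≡ 0 (mod 3): 55·t ≡ 0 − 48 = -48 (mod 3).
    Reduce coefficients mod 3: 1·t ≡ 0 (mod 3).
    So t ≡ 0 (mod 3).
    Then x = 48 + 55·0 = 48, valid modulo lcm(55, 3) = 165: x ≡ 48 (mod 165).
  Combine with x ≡ 1 (mod 7); new modulus lcm = 1155.
    Write x = 48 + 165·t and substitute into x ≡ 1 (mod 7): 165·t ≡ 1 − 48 = -47 (mod 7).
    Reduce coefficients mod 7: 4·t ≡ 2 (mod 7).
    The inverse of 4 mod 7 is 2 (since 4·2 = 8 = 1·7 + 1), so t ≡ 2·2 = 4 ≡ 4 (mod 7).
    Then x = 48 + 165·4 = 708, valid modulo lcm(165, 7) = 1155: x ≡ 708 (mod 1155).
Verify against each original: 708 mod 11 = 4, 708 mod 5 = 3, 708 mod 3 = 0, 708 mod 7 = 1.

x ≡ 708 (mod 1155).


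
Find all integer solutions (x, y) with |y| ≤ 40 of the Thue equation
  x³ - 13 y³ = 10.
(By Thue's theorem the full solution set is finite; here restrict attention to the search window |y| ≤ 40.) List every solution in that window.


The equation is x³ - 13y³ = 10. For fixed y, x³ = 13·y³ + 10, so a solution requires the RHS to be a perfect cube.
Strategy: iterate y from -40 to 40, compute RHS = 13·y³ + 10, and check whether it is a (positive or negative) perfect cube.
Check small values of y:
  y = 0: RHS = 10 is not a perfect cube.
  y = 1: RHS = 23 is not a perfect cube.
  y = -1: RHS = -3 is not a perfect cube.
  y = 2: RHS = 114 is not a perfect cube.
  y = -2: RHS = -94 is not a perfect cube.
  y = 3: RHS = 361 is not a perfect cube.
  y = -3: RHS = -341 is not a perfect cube.
Continuing the search up to |y| = 40 finds no solutions either.
No (x, y) in the scanned range satisfies the equation.

No integer solutions with |y| ≤ 40.


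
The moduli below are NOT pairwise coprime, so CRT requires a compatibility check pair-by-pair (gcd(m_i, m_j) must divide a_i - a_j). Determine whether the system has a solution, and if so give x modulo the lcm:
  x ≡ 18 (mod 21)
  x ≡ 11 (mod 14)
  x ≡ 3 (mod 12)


Moduli 21, 14, 12 are not pairwise coprime, so CRT works modulo lcm(m_i) when all pairwise compatibility conditions hold.
Pairwise compatibility: gcd(m_i, m_j) must divide a_i - a_j for every pair.
Merge one congruence at a time:
  Start: x ≡ 18 (mod 21).
  Combine with x ≡ 11 (mod 14): gcd(21, 14) = 7; 11 - 18 = -7, which IS divisible by 7, so compatible.
    Write x = 18 + 21·t and substitute into x ≡ 11 (mod 14): 21·t ≡ 11 − 18 = -7 (mod 14).
    Divide the congruence (and modulus) by g = 7: 3·t ≡ -1 (mod 2).
    Reduce coefficients mod 2: 1·t ≡ 1 (mod 2).
    So t ≡ 1 (mod 2).
    Then x = 18 + 21·1 = 39, valid modulo lcm(21, 14) = 42: x ≡ 39 (mod 42).
  Combine with x ≡ 3 (mod 12): gcd(42, 12) = 6; 3 - 39 = -36, which IS divisible by 6, so compatible.
    Write x = 39 + 42·t and substitute into x ≡ 3 (mod 12): 42·t ≡ 3 − 39 = -36 (mod 12).
    Divide the congruence (and modulus) by g = 6: 7·t ≡ -6 (mod 2).
    Reduce coefficients mod 2: 1·t ≡ 0 (mod 2).
    So t ≡ 0 (mod 2).
    Then x = 39 + 42·0 = 39, valid modulo lcm(42, 12) = 84: x ≡ 39 (mod 84).
Verify: 39 mod 21 = 18, 39 mod 14 = 11, 39 mod 12 = 3.

x ≡ 39 (mod 84).


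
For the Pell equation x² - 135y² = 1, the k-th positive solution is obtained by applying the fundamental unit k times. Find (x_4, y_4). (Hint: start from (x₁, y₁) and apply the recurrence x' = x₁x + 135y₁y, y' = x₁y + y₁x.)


Step 1: Find the fundamental solution (x₁, y₁) of x² - 135y² = 1.
  Expand √135 as a continued fraction. a₀ = ⌊√135⌋ = 11; iterate m_{k+1} = d_k·a_k − m_k, d_{k+1} = (135 − m_{k+1}²)/d_k, a_{k+1} = ⌊(a₀ + m_{k+1})/d_{k+1}⌋ (starting m₀ = 0, d₀ = 1), with convergents p_k = a_k·p_{k-1} + p_{k-2}, q_k = a_k·q_{k-1} + q_{k-2} (p₋₁ = 1, q₋₁ = 0):
  k = 0: a₀ = 11; p₀/q₀ = 11/1; p₀² − 135·q₀² = 121 − 135 = -14.
  k = 1: m = 11, d = 14, a = ⌊(11 + 11)/14⌋ = 1; p/q = (1·11 + 1)/(1·1 + 0) = 12/1; p² − 135·q² = 144 − 135 = 9.
  k = 2: m = 3, d = 9, a = ⌊(11 + 3)/9⌋ = 1; p/q = (1·12 + 11)/(1·1 + 1) = 23/2; p² − 135·q² = 529 − 540 = -11.
  k = 3: m = 6, d = 11, a = ⌊(11 + 6)/11⌋ = 1; p/q = (1·23 + 12)/(1·2 + 1) = 35/3; p² − 135·q² = 1225 − 1215 = 10.
  k = 4: m = 5, d = 10, a = ⌊(11 + 5)/10⌋ = 1; p/q = (1·35 + 23)/(1·3 + 2) = 58/5; p² − 135·q² = 3364 − 3375 = -11.
  k = 5: m = 5, d = 11, a = ⌊(11 + 5)/11⌋ = 1; p/q = (1·58 + 35)/(1·5 + 3) = 93/8; p² − 135·q² = 8649 − 8640 = 9.
  k = 6: m = 6, d = 9, a = ⌊(11 + 6)/9⌋ = 1; p/q = (1·93 + 58)/(1·8 + 5) = 151/13; p² − 135·q² = 22801 − 22815 = -14.
  k = 7: m = 3, d = 14, a = ⌊(11 + 3)/14⌋ = 1; p/q = (1·151 + 93)/(1·13 + 8) = 244/21; p² − 135·q² = 59536 − 59535 = 1.
  The first convergent with p² − 135·q² = 1 gives the fundamental solution (x₁, y₁) = (244, 21).
Step 2: Apply the recurrence (x_{n+1}, y_{n+1}) = (x₁x_n + 135y₁y_n, x₁y_n + y₁x_n) repeatedly.
  From (x_1, y_1) = (244, 21): x_2 = 244·244 + 135·21·21 = 119071; y_2 = 244·21 + 21·244 = 10248.
  From (x_2, y_2) = (119071, 10248): x_3 = 244·119071 + 135·21·10248 = 58106404; y_3 = 244·10248 + 21·119071 = 5001003.
  From (x_3, y_3) = (58106404, 5001003): x_4 = 244·58106404 + 135·21·5001003 = 28355806081; y_4 = 244·5001003 + 21·58106404 = 2440479216.
Step 3: Verify x_4² - 135·y_4² = 804051738503276578561 - 804051738503276578560 = 1 (should be 1). ✓

(x_1, y_1) = (244, 21); (x_4, y_4) = (28355806081, 2440479216).


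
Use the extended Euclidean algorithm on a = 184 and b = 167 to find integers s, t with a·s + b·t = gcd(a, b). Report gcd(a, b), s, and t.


Euclidean algorithm on (184, 167) — divide until remainder is 0:
  184 = 1 · 167 + 17
  167 = 9 · 17 + 14
  17 = 1 · 14 + 3
  14 = 4 · 3 + 2
  3 = 1 · 2 + 1
  2 = 2 · 1 + 0
gcd(184, 167) = 1.
Track Bezout coefficients alongside the remainders: start with r₀ = 184 = a·1 + b·0 (s = 1, t = 0) and r₁ = 167 = a·0 + b·1 (s = 0, t = 1); each new remainder r_{k+1} = r_{k-1} − q_k·r_k inherits s_{k+1} = s_{k-1} − q_k·s_k, t_{k+1} = t_{k-1} − q_k·t_k, so r_k = a·s_k + b·t_k at every step:
  q = 1: r = 17, s = 1 − 1·0 = 1, t = 0 − 1·1 = -1  (check: 184·1 + 167·(-1) = 17)
  q = 9: r = 14, s = 0 − 9·1 = -9, t = 1 − 9·(-1) = 10  (check: 184·(-9) + 167·10 = 14)
  q = 1: r = 3, s = 1 − 1·(-9) = 10, t = -1 − 1·10 = -11  (check: 184·10 + 167·(-11) = 3)
  q = 4: r = 2, s = -9 − 4·10 = -49, t = 10 − 4·(-11) = 54  (check: 184·(-49) + 167·54 = 2)
  q = 1: r = 1, s = 10 − 1·(-49) = 59, t = -11 − 1·54 = -65  (check: 184·59 + 167·(-65) = 1)
The row with r = 1 (the gcd) gives the Bezout coefficients s = 59, t = -65.
Result: 184 · (59) + 167 · (-65) = 1.

gcd(184, 167) = 1; s = 59, t = -65 (check: 184·59 + 167·(-65) = 1).


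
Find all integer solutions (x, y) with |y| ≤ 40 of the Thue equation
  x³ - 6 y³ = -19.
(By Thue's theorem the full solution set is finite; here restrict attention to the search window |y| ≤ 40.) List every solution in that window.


The equation is x³ - 6y³ = -19. For fixed y, x³ = 6·y³ − 19, so a solution requires the RHS to be a perfect cube.
Strategy: iterate y from -40 to 40, compute RHS = 6·y³ − 19, and check whether it is a (positive or negative) perfect cube.
Check small values of y:
  y = 0: RHS = -19 is not a perfect cube.
  y = 1: RHS = -13 is not a perfect cube.
  y = -1: RHS = -25 is not a perfect cube.
  y = 2: RHS = 29 is not a perfect cube.
  y = -2: RHS = -67 is not a perfect cube.
  y = 3: RHS = 143 is not a perfect cube.
  y = -3: RHS = -181 is not a perfect cube.
Continuing the search up to |y| = 40 finds no solutions either.
No (x, y) in the scanned range satisfies the equation.

No integer solutions with |y| ≤ 40.


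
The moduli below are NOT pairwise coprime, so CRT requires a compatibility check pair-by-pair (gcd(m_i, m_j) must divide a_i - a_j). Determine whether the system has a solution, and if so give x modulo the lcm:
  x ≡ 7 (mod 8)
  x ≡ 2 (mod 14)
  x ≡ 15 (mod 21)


Moduli 8, 14, 21 are not pairwise coprime, so CRT works modulo lcm(m_i) when all pairwise compatibility conditions hold.
Pairwise compatibility: gcd(m_i, m_j) must divide a_i - a_j for every pair.
Merge one congruence at a time:
  Start: x ≡ 7 (mod 8).
  Combine with x ≡ 2 (mod 14): gcd(8, 14) = 2, and 2 - 7 = -5 is NOT divisible by 2.
    ⇒ system is inconsistent (no integer solution).

No solution (the system is inconsistent).


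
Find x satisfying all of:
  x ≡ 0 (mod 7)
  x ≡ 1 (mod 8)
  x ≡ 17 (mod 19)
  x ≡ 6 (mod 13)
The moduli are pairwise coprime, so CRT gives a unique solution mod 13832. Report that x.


Product of moduli M = 7 · 8 · 19 · 13 = 13832.
Merge one congruence at a time:
  Start: x ≡ 0 (mod 7).
  Combine with x ≡ 1 (mod 8); new modulus lcm = 56.
    Write x = 0 + 7·t and substitute into x ≡ 1 (mod 8): 7·t ≡ 1 − 0 = 1 (mod 8).
    The inverse of 7 mod 8 is 7 (since 7·7 = 49 = 6·8 + 1), so t ≡ 7·1 = 7 ≡ 7 (mod 8).
    Then x = 0 + 7·7 = 49, valid modulo lcm(7, 8) = 56: x ≡ 49 (mod 56).
  Combine with x ≡ 17 (mod 19); new modulus lcm = 1064.
    Write x = 49 + 56·t and substitute into x ≡ 17 (mod 19): 56·t ≡ 17 − 49 = -32 (mod 19).
    Reduce coefficients mod 19: 18·t ≡ 6 (mod 19).
    The inverse of 18 mod 19 is 18 (since 18·18 = 324 = 17·19 + 1), so t ≡ 18·6 = 108 ≡ 13 (mod 19).
    Then x = 49 + 56·13 = 777, valid modulo lcm(56, 19) = 1064: x ≡ 777 (mod 1064).
  Combine with x ≡ 6 (mod 13); new modulus lcm = 13832.
    Write x = 777 + 1064·t and substitute into x ≡ 6 (mod 13): 1064·t ≡ 6 − 777 = -771 (mod 13).
    Reduce coefficients mod 13: 11·t ≡ 9 (mod 13).
    The inverse of 11 mod 13 is 6 (since 11·6 = 66 = 5·13 + 1), so t ≡ 6·9 = 54 ≡ 2 (mod 13).
    Then x = 777 + 1064·2 = 2905, valid modulo lcm(1064, 13) = 13832: x ≡ 2905 (mod 13832).
Verify against each original: 2905 mod 7 = 0, 2905 mod 8 = 1, 2905 mod 19 = 17, 2905 mod 13 = 6.

x ≡ 2905 (mod 13832).


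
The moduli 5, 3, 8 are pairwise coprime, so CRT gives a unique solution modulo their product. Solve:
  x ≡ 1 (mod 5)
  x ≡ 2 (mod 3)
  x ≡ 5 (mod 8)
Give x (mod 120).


Moduli 5, 3, 8 are pairwise coprime; by CRT there is a unique solution modulo M = 5 · 3 · 8 = 120.
Solve pairwise, accumulating the modulus:
  Start with x ≡ 1 (mod 5).
  Combine with x ≡ 2 (mod 3): since gcd(5, 3) = 1, we get a unique residue mod 15.
    Write x = 1 + 5·t and substitute into x ≡ 2 (mod 3): 5·t ≡ 2 − 1 = 1 (mod 3).
    Reduce coefficients mod 3: 2·t ≡ 1 (mod 3).
    The inverse of 2 mod 3 is 2 (since 2·2 = 4 = 1·3 + 1), so t ≡ 2·1 = 2 ≡ 2 (mod 3).
    Then x = 1 + 5·2 = 11, valid modulo lcm(5, 3) = 15: x ≡ 11 (mod 15).
  Combine with x ≡ 5 (mod 8): since gcd(15, 8) = 1, we get a unique residue mod 120.
    Write x = 11 + 15·t and substitute into x ≡ 5 (mod 8): 15·t ≡ 5 − 11 = -6 (mod 8).
    Reduce coefficients mod 8: 7·t ≡ 2 (mod 8).
    The inverse of 7 mod 8 is 7 (since 7·7 = 49 = 6·8 + 1), so t ≡ 7·2 = 14 ≡ 6 (mod 8).
    Then x = 11 + 15·6 = 101, valid modulo lcm(15, 8) = 120: x ≡ 101 (mod 120).
Verify: 101 mod 5 = 1 ✓, 101 mod 3 = 2 ✓, 101 mod 8 = 5 ✓.

x ≡ 101 (mod 120).


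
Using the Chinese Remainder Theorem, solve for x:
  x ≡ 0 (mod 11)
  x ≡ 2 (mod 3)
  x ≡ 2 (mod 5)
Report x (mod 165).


Moduli 11, 3, 5 are pairwise coprime; by CRT there is a unique solution modulo M = 11 · 3 · 5 = 165.
Solve pairwise, accumulating the modulus:
  Start with x ≡ 0 (mod 11).
  Combine with x ≡ 2 (mod 3): since gcd(11, 3) = 1, we get a unique residue mod 33.
    Write x = 0 + 11·t and substitute into x ≡ 2 (mod 3): 11·t ≡ 2 − 0 = 2 (mod 3).
    Reduce coefficients mod 3: 2·t ≡ 2 (mod 3).
    The inverse of 2 mod 3 is 2 (since 2·2 = 4 = 1·3 + 1), so t ≡ 2·2 = 4 ≡ 1 (mod 3).
    Then x = 0 + 11·1 = 11, valid modulo lcm(11, 3) = 33: x ≡ 11 (mod 33).
  Combine with x ≡ 2 (mod 5): since gcd(33, 5) = 1, we get a unique residue mod 165.
    Write x = 11 + 33·t and substitute into x ≡ 2 (mod 5): 33·t ≡ 2 − 11 = -9 (mod 5).
    Reduce coefficients mod 5: 3·t ≡ 1 (mod 5).
    The inverse of 3 mod 5 is 2 (since 3·2 = 6 = 1·5 + 1), so t ≡ 2·1 = 2 ≡ 2 (mod 5).
    Then x = 11 + 33·2 = 77, valid modulo lcm(33, 5) = 165: x ≡ 77 (mod 165).
Verify: 77 mod 11 = 0 ✓, 77 mod 3 = 2 ✓, 77 mod 5 = 2 ✓.

x ≡ 77 (mod 165).


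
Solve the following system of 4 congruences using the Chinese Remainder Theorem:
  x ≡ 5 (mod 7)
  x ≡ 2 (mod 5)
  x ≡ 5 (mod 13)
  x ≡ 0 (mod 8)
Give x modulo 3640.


Product of moduli M = 7 · 5 · 13 · 8 = 3640.
Merge one congruence at a time:
  Start: x ≡ 5 (mod 7).
  Combine with x ≡ 2 (mod 5); new modulus lcm = 35.
    Write x = 5 + 7·t and substitute into x ≡ 2 (mod 5): 7·t ≡ 2 − 5 = -3 (mod 5).
    Reduce coefficients mod 5: 2·t ≡ 2 (mod 5).
    The inverse of 2 mod 5 is 3 (since 2·3 = 6 = 1·5 + 1), so t ≡ 3·2 = 6 ≡ 1 (mod 5).
    Then x = 5 + 7·1 = 12, valid modulo lcm(7, 5) = 35: x ≡ 12 (mod 35).
  Combine with x ≡ 5 (mod 13); new modulus lcm = 455.
    Write x = 12 + 35·t and substitute into x ≡ 5 (mod 13): 35·t ≡ 5 − 12 = -7 (mod 13).
    Reduce coefficients mod 13: 9·t ≡ 6 (mod 13).
    The inverse of 9 mod 13 is 3 (since 9·3 = 27 = 2·13 + 1), so t ≡ 3·6 = 18 ≡ 5 (mod 13).
    Then x = 12 + 35·5 = 187, valid modulo lcm(35, 13) = 455: x ≡ 187 (mod 455).
  Combine with x ≡ 0 (mod 8); new modulus lcm = 3640.
    Write x = 187 + 455·t and substitute into x ≡ 0 (mod 8): 455·t ≡ 0 − 187 = -187 (mod 8).
    Reduce coefficients mod 8: 7·t ≡ 5 (mod 8).
    The inverse of 7 mod 8 is 7 (since 7·7 = 49 = 6·8 + 1), so t ≡ 7·5 = 35 ≡ 3 (mod 8).
    Then x = 187 + 455·3 = 1552, valid modulo lcm(455, 8) = 3640: x ≡ 1552 (mod 3640).
Verify against each original: 1552 mod 7 = 5, 1552 mod 5 = 2, 1552 mod 13 = 5, 1552 mod 8 = 0.

x ≡ 1552 (mod 3640).


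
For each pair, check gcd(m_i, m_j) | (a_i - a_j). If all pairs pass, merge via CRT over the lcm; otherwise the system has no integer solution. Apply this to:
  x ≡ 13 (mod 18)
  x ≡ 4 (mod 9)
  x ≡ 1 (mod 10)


Moduli 18, 9, 10 are not pairwise coprime, so CRT works modulo lcm(m_i) when all pairwise compatibility conditions hold.
Pairwise compatibility: gcd(m_i, m_j) must divide a_i - a_j for every pair.
Merge one congruence at a time:
  Start: x ≡ 13 (mod 18).
  Combine with x ≡ 4 (mod 9): gcd(18, 9) = 9; 4 - 13 = -9, which IS divisible by 9, so compatible.
    Write x = 13 + 18·t and substitute into x ≡ 4 (mod 9): 18·t ≡ 4 − 13 = -9 (mod 9).
    Divide the congruence (and modulus) by g = 9: 2·t ≡ -1 (mod 1).
    Modulo 1 every t works; take t = 0.
    Then x = 13 + 18·0 = 13, valid modulo lcm(18, 9) = 18: x ≡ 13 (mod 18).
  Combine with x ≡ 1 (mod 10): gcd(18, 10) = 2; 1 - 13 = -12, which IS divisible by 2, so compatible.
    Write x = 13 + 18·t and substitute into x ≡ 1 (mod 10): 18·t ≡ 1 − 13 = -12 (mod 10).
    Divide the congruence (and modulus) by g = 2: 9·t ≡ -6 (mod 5).
    Reduce coefficients mod 5: 4·t ≡ 4 (mod 5).
    The inverse of 4 mod 5 is 4 (since 4·4 = 16 = 3·5 + 1), so t ≡ 4·4 = 16 ≡ 1 (mod 5).
    Then x = 13 + 18·1 = 31, valid modulo lcm(18, 10) = 90: x ≡ 31 (mod 90).
Verify: 31 mod 18 = 13, 31 mod 9 = 4, 31 mod 10 = 1.

x ≡ 31 (mod 90).


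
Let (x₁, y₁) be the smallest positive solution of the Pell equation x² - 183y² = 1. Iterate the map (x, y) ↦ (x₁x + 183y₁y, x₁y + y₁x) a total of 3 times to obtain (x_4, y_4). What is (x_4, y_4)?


Step 1: Find the fundamental solution (x₁, y₁) of x² - 183y² = 1.
  Expand √183 as a continued fraction. a₀ = ⌊√183⌋ = 13; iterate m_{k+1} = d_k·a_k − m_k, d_{k+1} = (183 − m_{k+1}²)/d_k, a_{k+1} = ⌊(a₀ + m_{k+1})/d_{k+1}⌋ (starting m₀ = 0, d₀ = 1), with convergents p_k = a_k·p_{k-1} + p_{k-2}, q_k = a_k·q_{k-1} + q_{k-2} (p₋₁ = 1, q₋₁ = 0):
  k = 0: a₀ = 13; p₀/q₀ = 13/1; p₀² − 183·q₀² = 169 − 183 = -14.
  k = 1: m = 13, d = 14, a = ⌊(13 + 13)/14⌋ = 1; p/q = (1·13 + 1)/(1·1 + 0) = 14/1; p² − 183·q² = 196 − 183 = 13.
  k = 2: m = 1, d = 13, a = ⌊(13 + 1)/13⌋ = 1; p/q = (1·14 + 13)/(1·1 + 1) = 27/2; p² − 183·q² = 729 − 732 = -3.
  k = 3: m = 12, d = 3, a = ⌊(13 + 12)/3⌋ = 8; p/q = (8·27 + 14)/(8·2 + 1) = 230/17; p² − 183·q² = 52900 − 52887 = 13.
  k = 4: m = 12, d = 13, a = ⌊(13 + 12)/13⌋ = 1; p/q = (1·230 + 27)/(1·17 + 2) = 257/19; p² − 183·q² = 66049 − 66063 = -14.
  k = 5: m = 1, d = 14, a = ⌊(13 + 1)/14⌋ = 1; p/q = (1·257 + 230)/(1·19 + 17) = 487/36; p² − 183·q² = 237169 − 237168 = 1.
  The first convergent with p² − 183·q² = 1 gives the fundamental solution (x₁, y₁) = (487, 36).
Step 2: Apply the recurrence (x_{n+1}, y_{n+1}) = (x₁x_n + 183y₁y_n, x₁y_n + y₁x_n) repeatedly.
  From (x_1, y_1) = (487, 36): x_2 = 487·487 + 183·36·36 = 474337; y_2 = 487·36 + 36·487 = 35064.
  From (x_2, y_2) = (474337, 35064): x_3 = 487·474337 + 183·36·35064 = 462003751; y_3 = 487·35064 + 36·474337 = 34152300.
  From (x_3, y_3) = (462003751, 34152300): x_4 = 487·462003751 + 183·36·34152300 = 449991179137; y_4 = 487·34152300 + 36·462003751 = 33264305136.
Step 3: Verify x_4² - 183·y_4² = 202492061301107624064769 - 202492061301107624064768 = 1 (should be 1). ✓

(x_1, y_1) = (487, 36); (x_4, y_4) = (449991179137, 33264305136).


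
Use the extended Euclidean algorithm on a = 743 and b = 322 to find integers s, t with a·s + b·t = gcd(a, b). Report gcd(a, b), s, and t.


Euclidean algorithm on (743, 322) — divide until remainder is 0:
  743 = 2 · 322 + 99
  322 = 3 · 99 + 25
  99 = 3 · 25 + 24
  25 = 1 · 24 + 1
  24 = 24 · 1 + 0
gcd(743, 322) = 1.
Track Bezout coefficients alongside the remainders: start with r₀ = 743 = a·1 + b·0 (s = 1, t = 0) and r₁ = 322 = a·0 + b·1 (s = 0, t = 1); each new remainder r_{k+1} = r_{k-1} − q_k·r_k inherits s_{k+1} = s_{k-1} − q_k·s_k, t_{k+1} = t_{k-1} − q_k·t_k, so r_k = a·s_k + b·t_k at every step:
  q = 2: r = 99, s = 1 − 2·0 = 1, t = 0 − 2·1 = -2  (check: 743·1 + 322·(-2) = 99)
  q = 3: r = 25, s = 0 − 3·1 = -3, t = 1 − 3·(-2) = 7  (check: 743·(-3) + 322·7 = 25)
  q = 3: r = 24, s = 1 − 3·(-3) = 10, t = -2 − 3·7 = -23  (check: 743·10 + 322·(-23) = 24)
  q = 1: r = 1, s = -3 − 1·10 = -13, t = 7 − 1·(-23) = 30  (check: 743·(-13) + 322·30 = 1)
The row with r = 1 (the gcd) gives the Bezout coefficients s = -13, t = 30.
Result: 743 · (-13) + 322 · (30) = 1.

gcd(743, 322) = 1; s = -13, t = 30 (check: 743·(-13) + 322·30 = 1).


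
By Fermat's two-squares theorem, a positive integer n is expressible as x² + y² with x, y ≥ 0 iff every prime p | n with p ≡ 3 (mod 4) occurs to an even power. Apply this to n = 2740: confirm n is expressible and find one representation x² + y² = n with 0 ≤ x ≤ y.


Step 1: Factor n = 2740 = 2^2 · 5 · 137.
Step 2: Check the mod-4 condition on each prime factor: 2 = 2 (special); 5 ≡ 1 (mod 4), exponent 1; 137 ≡ 1 (mod 4), exponent 1.
All primes ≡ 3 (mod 4) appear to even exponent (or don't appear), so by the two-squares theorem n IS expressible as a sum of two squares.
Step 3: Build a representation. Group n = k² · m with k = 2 and m = 5 · 137 = 685 (a product of primes ≡ 1 (mod 4)); a representation of m scales to one of n via (k·x)² + (k·y)² = k²(x² + y²). Each prime p ≡ 1 (mod 4) is itself a sum of two squares; find a² by testing p − a² for a perfect square:
  5: 5 − 1² = 4 = 2² ⇒ 5 = 1² + 2².
  137: 137 − 1² = 136, 137 − 2² = 133, 137 − 3² = 128, 137 − 4² = 121 = 11² ⇒ 137 = 4² + 11².
  Combine using the Brahmagupta–Fibonacci identity (a² + b²)(c² + d²) = (ac − bd)² + (ad + bc)² = (ac + bd)² + (ad − bc)²:
  5 · 137 = 685: from (1² + 2²)(4² + 11²), take (1·4 − 2·11, 1·11 + 2·4) = (4 − 22, 11 + 8) = (-18, 19); dropping signs (only squares matter) gives (18, 19); check 18² + 19² = 324 + 361 = 685 ✓.
  Scale by k = 2: (2·18, 2·19) = (36, 38).
Step 4: Order so x ≤ y and verify: 36² + 38² = 1296 + 1444 = 2740 = n. ✓

n = 2740 = 36² + 38² (one valid representation with x ≤ y).


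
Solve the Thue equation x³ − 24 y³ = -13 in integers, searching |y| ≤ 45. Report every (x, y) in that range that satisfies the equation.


The equation is x³ - 24y³ = -13. For fixed y, x³ = 24·y³ − 13, so a solution requires the RHS to be a perfect cube.
Strategy: iterate y from -45 to 45, compute RHS = 24·y³ − 13, and check whether it is a (positive or negative) perfect cube.
Check small values of y:
  y = 0: RHS = -13 is not a perfect cube.
  y = 1: RHS = 11 is not a perfect cube.
  y = -1: RHS = -37 is not a perfect cube.
  y = 2: RHS = 179 is not a perfect cube.
  y = -2: RHS = -205 is not a perfect cube.
  y = 3: RHS = 635 is not a perfect cube.
  y = -3: RHS = -661 is not a perfect cube.
Continuing the search up to |y| = 45 finds no solutions either.
No (x, y) in the scanned range satisfies the equation.

No integer solutions with |y| ≤ 45.


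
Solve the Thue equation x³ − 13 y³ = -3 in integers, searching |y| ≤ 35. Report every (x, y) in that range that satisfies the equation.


The equation is x³ - 13y³ = -3. For fixed y, x³ = 13·y³ − 3, so a solution requires the RHS to be a perfect cube.
Strategy: iterate y from -35 to 35, compute RHS = 13·y³ − 3, and check whether it is a (positive or negative) perfect cube.
Check small values of y:
  y = 0: RHS = -3 is not a perfect cube.
  y = 1: RHS = 10 is not a perfect cube.
  y = -1: RHS = -16 is not a perfect cube.
  y = 2: RHS = 101 is not a perfect cube.
  y = -2: RHS = -107 is not a perfect cube.
  y = 3: RHS = 348 is not a perfect cube.
  y = -3: RHS = -354 is not a perfect cube.
Continuing the search up to |y| = 35 finds no solutions either.
No (x, y) in the scanned range satisfies the equation.

No integer solutions with |y| ≤ 35.
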